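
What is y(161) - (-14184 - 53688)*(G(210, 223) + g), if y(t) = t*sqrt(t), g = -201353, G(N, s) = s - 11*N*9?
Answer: -15062154240 + 161*sqrt(161) ≈ -1.5062e+10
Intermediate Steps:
G(N, s) = s - 99*N
y(t) = t**(3/2)
y(161) - (-14184 - 53688)*(G(210, 223) + g) = 161**(3/2) - (-14184 - 53688)*((223 - 99*210) - 201353) = 161*sqrt(161) - (-67872)*((223 - 20790) - 201353) = 161*sqrt(161) - (-67872)*(-20567 - 201353) = 161*sqrt(161) - (-67872)*(-221920) = 161*sqrt(161) - 1*15062154240 = 161*sqrt(161) - 15062154240 = -15062154240 + 161*sqrt(161)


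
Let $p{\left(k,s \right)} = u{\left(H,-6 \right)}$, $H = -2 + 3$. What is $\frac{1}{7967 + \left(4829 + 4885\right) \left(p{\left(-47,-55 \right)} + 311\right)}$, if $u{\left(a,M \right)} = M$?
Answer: $\frac{1}{2970737} \approx 3.3662 \cdot 10^{-7}$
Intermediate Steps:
$H = 1$
$p{\left(k,s \right)} = -6$
$\frac{1}{7967 + \left(4829 + 4885\right) \left(p{\left(-47,-55 \right)} + 311\right)} = \frac{1}{7967 + \left(4829 + 4885\right) \left(-6 + 311\right)} = \frac{1}{7967 + 9714 \cdot 305} = \frac{1}{7967 + 2962770} = \frac{1}{2970737}$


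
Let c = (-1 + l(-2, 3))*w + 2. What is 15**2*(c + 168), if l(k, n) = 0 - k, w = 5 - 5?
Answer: 38250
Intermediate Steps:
w = 0
l(k, n) = -k
c = 2 (c = (-1 - 1*(-2))*0 + 2 = (-1 + 2)*0 + 2 = 1*0 + 2 = 0 + 2 = 2)
15**2*(c + 168) = 15**2*(2 + 168) = 225*170 = 38250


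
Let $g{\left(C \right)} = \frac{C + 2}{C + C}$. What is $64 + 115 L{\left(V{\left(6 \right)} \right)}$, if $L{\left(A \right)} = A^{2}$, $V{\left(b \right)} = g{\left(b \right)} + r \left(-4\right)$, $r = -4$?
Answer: $\frac{288076}{9} \approx 32008.0$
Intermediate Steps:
$g{\left(C \right)} = \frac{2 + C}{2 C}$
$V{\left(b \right)} = 16 + \frac{2 + b}{2 b}$ ($V{\left(b \right)} = \frac{2 + b}{2 b} - -16 = \frac{2 + b}{2 b} + 16 = 16 + \frac{2 + b}{2 b}$)
$64 + 115 L{\left(V{\left(6 \right)} \right)} = 64 + 115 \left(\frac{33}{2} + \frac{1}{6}\right)^{2} = 64 + 115 \left(\frac{50}{3}\right)^{2} = 64 + 115 \cdot \frac{2500}{9} = 64 + \frac{287500}{9} = \frac{288076}{9}$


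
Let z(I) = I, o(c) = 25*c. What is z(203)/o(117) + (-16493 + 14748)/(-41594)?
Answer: 13547707/121662450 ≈ 0.11135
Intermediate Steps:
z(203)/o(117) + (-16493 + 14748)/(-41594) = 203/((25*117)) + (-16493 + 14748)/(-41594) = 203/2925 - 1745*(-1/41594) = 203*(1/2925) + 1745/41594 = 203/2925 + 1745/41594 = 13547707/121662450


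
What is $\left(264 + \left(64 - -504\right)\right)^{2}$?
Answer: $692224$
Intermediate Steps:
$\left(264 + \left(64 - -504\right)\right)^{2} = \left(264 + \left(64 + 504\right)\right)^{2} = \left(264 + 568\right)^{2} = 832^{2} = 692224$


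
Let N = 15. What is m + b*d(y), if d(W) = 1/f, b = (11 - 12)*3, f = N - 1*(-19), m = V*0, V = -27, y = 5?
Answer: -3/34 ≈ -0.088235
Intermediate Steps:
m = 0 (m = -27*0 = 0)
f = 34 (f = 15 - 1*(-19) = 15 + 19 = 34)
b = -3 (b = -1*3 = -3)
d(W) = 1/34
m + b*d(y) = 0 - 3*1/34 = 0 - 3/34 = -3/34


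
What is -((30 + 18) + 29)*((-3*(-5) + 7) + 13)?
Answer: -2695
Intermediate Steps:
-((30 + 18) + 29)*((-3*(-5) + 7) + 13) = -(48 + 29)*((15 + 7) + 13) = -77*(22 + 13) = -77*35 = -1*2695 = -2695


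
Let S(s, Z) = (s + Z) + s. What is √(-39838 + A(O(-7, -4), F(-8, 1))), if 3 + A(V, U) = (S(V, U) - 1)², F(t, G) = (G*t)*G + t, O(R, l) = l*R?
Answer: 4*I*√2395 ≈ 195.75*I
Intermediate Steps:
S(s, Z) = Z + 2*s (S(s, Z) = (Z + s) + s = Z + 2*s)
O(R, l) = R*l
F(t, G) = t + t*G² (F(t, G) = t*G² + t = t + t*G²)
A(V, U) = -3 + (-1 + U + 2*V)² (A(V, U) = -3 + ((U + 2*V) - 1)² = -3 + (-1 + U + 2*V)²)
√(-39838 + A(O(-7, -4), F(-8, 1))) = √(-39838 + (-3 + (-1 - 8*(1 + 1²) + 2*(-7*(-4)))²)) = √(-39838 + (-3 + (-1 - 8*(1 + 1) + 2*28)²)) = √(-39838 + (-3 + (-1 - 8*2 + 56)²)) = √(-39838 + (-3 + (-1 - 16 + 56)²)) = √(-39838 + (-3 + 39²)) = √(-39838 + (-3 + 1521)) = √(-39838 + 1518) = √(-38320) = 4*I*√2395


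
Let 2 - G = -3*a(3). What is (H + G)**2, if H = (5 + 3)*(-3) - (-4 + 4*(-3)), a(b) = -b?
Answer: 225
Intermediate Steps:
H = -8 (H = 8*(-3) - (-4 - 12) = -24 - 1*(-16) = -24 + 16 = -8)
G = -7 (G = 2 - (-3)*(-1*3) = 2 - (-3)*(-3) = 2 - 1*9 = 2 - 9 = -7)
(H + G)**2 = (-8 - 7)**2 = (-15)**2 = 225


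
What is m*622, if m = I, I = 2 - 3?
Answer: -622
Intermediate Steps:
I = -1
m = -1
m*622 = -1*622 = -622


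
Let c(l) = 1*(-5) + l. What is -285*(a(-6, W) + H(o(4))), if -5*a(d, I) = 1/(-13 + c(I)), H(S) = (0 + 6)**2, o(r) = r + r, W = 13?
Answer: -51357/5 ≈ -10271.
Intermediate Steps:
c(l) = -5 + l
o(r) = 2*r
H(S) = 36 (H(S) = 6**2 = 36)
a(d, I) = -1/(5*(-18 + I)) (a(d, I) = -1/(5*(-13 + (-5 + I))) = -1/(5*(-18 + I)))
-285*(a(-6, W) + H(o(4))) = -285*(-1/(-90 + 5*13) + 36) = -285*(-1/(-90 + 65) + 36) = -285*(-1/(-25) + 36) = -285*(-1*(-1/25) + 36) = -285*(1/25 + 36) = -285*901/25 = -51357/5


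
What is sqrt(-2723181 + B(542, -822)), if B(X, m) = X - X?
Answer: I*sqrt(2723181) ≈ 1650.2*I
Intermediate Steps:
B(X, m) = 0
sqrt(-2723181 + B(542, -822)) = sqrt(-2723181 + 0) = sqrt(-2723181) = I*sqrt(2723181)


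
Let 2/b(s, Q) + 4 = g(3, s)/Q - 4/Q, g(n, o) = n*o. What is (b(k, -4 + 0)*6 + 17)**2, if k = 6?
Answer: 5929/25 ≈ 237.16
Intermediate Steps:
b(s, Q) = 2/(-4 - 4/Q + 3*s/Q) (b(s, Q) = 2/(-4 + ((3*s)/Q - 4/Q)) = 2/(-4 + (3*s/Q - 4/Q)) = 2/(-4 + (-4/Q + 3*s/Q)) = 2/(-4 - 4/Q + 3*s/Q))
(b(k, -4 + 0)*6 + 17)**2 = ((2*(-4 + 0)/(-4 - 4*(-4 + 0) + 3*6))*6 + 17)**2 = ((2*(-4)/(-4 - 4*(-4) + 18))*6 + 17)**2 = ((2*(-4)/(-4 + 16 + 18))*6 + 17)**2 = ((2*(-4)/30)*6 + 17)**2 = ((2*(-4)*(1/30))*6 + 17)**2 = (-4/15*6 + 17)**2 = (-8/5 + 17)**2 = (77/5)**2 = 5929/25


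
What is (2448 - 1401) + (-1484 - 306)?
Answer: -743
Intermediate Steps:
(2448 - 1401) + (-1484 - 306) = 1047 - 1790 = -743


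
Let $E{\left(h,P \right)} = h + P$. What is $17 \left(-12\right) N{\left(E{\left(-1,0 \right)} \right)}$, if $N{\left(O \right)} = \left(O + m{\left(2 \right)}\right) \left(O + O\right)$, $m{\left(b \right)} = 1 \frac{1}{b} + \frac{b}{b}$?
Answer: $204$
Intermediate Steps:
$m{\left(b \right)} = 1 + \frac{1}{b}$ ($m{\left(b \right)} = \frac{1}{b} + 1 = 1 + \frac{1}{b}$)
$E{\left(h,P \right)} = P + h$
$N{\left(O \right)} = 2 O \left(\frac{3}{2} + O\right)$ ($N{\left(O \right)} = \left(O + \frac{1 + 2}{2}\right) \left(O + O\right) = \left(O + \frac{1}{2} \cdot 3\right) 2 O = \left(O + \frac{3}{2}\right) 2 O = \left(\frac{3}{2} + O\right) 2 O = 2 O \left(\frac{3}{2} + O\right)$)
$17 \left(-12\right) N{\left(E{\left(-1,0 \right)} \right)} = 17 \left(-12\right) \left(0 - 1\right) \left(3 + 2 \left(0 - 1\right)\right) = - 204 \left(- (3 + 2 \left(-1\right))\right) = - 204 \left(- (3 - 2)\right) = - 204 \left(\left(-1\right) 1\right) = \left(-204\right) \left(-1\right) = 204$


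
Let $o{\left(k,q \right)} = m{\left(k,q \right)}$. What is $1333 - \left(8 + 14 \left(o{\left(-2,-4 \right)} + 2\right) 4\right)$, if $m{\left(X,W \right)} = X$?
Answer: $1325$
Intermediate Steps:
$o{\left(k,q \right)} = k$
$1333 - \left(8 + 14 \left(o{\left(-2,-4 \right)} + 2\right) 4\right) = 1333 - \left(8 + 14 \left(-2 + 2\right) 4\right) = 1333 - \left(8 + 14 \cdot 0 \cdot 4\right) = 1333 - 8 = 1325$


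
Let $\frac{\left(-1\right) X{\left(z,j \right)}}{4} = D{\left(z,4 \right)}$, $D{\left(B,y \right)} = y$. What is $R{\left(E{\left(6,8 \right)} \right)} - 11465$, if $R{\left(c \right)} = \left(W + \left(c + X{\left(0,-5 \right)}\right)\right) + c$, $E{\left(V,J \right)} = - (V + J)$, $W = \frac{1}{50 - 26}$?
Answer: $- \frac{276215}{24} \approx -11509.0$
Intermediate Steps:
$X{\left(z,j \right)} = -16$ ($X{\left(z,j \right)} = \left(-4\right) 4 = -16$)
$W = \frac{1}{24} \approx 0.041667$
$E{\left(V,J \right)} = - J - V$ ($E{\left(V,J \right)} = - (J + V) = - J - V$)
$R{\left(c \right)} = - \frac{383}{24} + 2 c$ ($R{\left(c \right)} = \left(\frac{1}{24} + \left(c - 16\right)\right) + c = \left(\frac{1}{24} + \left(-16 + c\right)\right) + c = \left(- \frac{383}{24} + c\right) + c = - \frac{383}{24} + 2 c$)
$R{\left(E{\left(6,8 \right)} \right)} - 11465 = \left(- \frac{383}{24} + 2 \left(\left(-1\right) 8 - 6\right)\right) - 11465 = \left(- \frac{383}{24} + 2 \left(-8 - 6\right)\right) - 11465 = \left(- \frac{383}{24} + 2 \left(-14\right)\right) - 11465 = \left(- \frac{383}{24} - 28\right) - 11465 = - \frac{1055}{24} - 11465 = - \frac{276215}{24}$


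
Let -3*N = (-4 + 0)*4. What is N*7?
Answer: 112/3 ≈ 37.333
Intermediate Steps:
N = 16/3 (N = -(-4 + 0)*4/3 = -(-4)*4/3 = -⅓*(-16) = 16/3 ≈ 5.3333)
N*7 = (16/3)*7 = 112/3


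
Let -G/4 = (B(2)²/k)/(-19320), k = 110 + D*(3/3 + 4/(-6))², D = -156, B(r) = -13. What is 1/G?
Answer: 447580/169 ≈ 2648.4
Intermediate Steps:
k = 278/3 (k = 110 - 156*(3/3 + 4/(-6))² = 110 - 156*(3*(⅓) + 4*(-⅙))² = 110 - 156*(1 - ⅔)² = 110 - 156*(⅓)² = 110 - 156*⅑ = 110 - 52/3 = 278/3 ≈ 92.667)
G = 169/447580 (G = -4*(-13)²/(278/3)/(-19320) = -4*169*(3/278)*(-1)/19320 = -1014*(-1)/(139*19320) = -4*(-169/1790320) = 169/447580 ≈ 0.00037759)
1/G = 1/(169/447580) = 447580/169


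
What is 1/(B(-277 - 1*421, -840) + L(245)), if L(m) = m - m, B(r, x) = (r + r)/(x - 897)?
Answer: 1737/1396 ≈ 1.2443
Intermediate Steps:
B(r, x) = 2*r/(-897 + x) (B(r, x) = (2*r)/(-897 + x) = 2*r/(-897 + x))
L(m) = 0
1/(B(-277 - 1*421, -840) + L(245)) = 1/(2*(-277 - 1*421)/(-897 - 840) + 0) = 1/(2*(-277 - 421)/(-1737) + 0) = 1/(2*(-698)*(-1/1737) + 0) = 1/(1396/1737 + 0) = 1/(1396/1737) = 1737/1396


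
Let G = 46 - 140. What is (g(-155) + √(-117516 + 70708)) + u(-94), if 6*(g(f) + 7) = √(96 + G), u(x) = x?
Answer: -101 + √2/6 + 2*I*√11702 ≈ -100.76 + 216.35*I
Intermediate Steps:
G = -94
g(f) = -7 + √2/6 (g(f) = -7 + √(96 - 94)/6 = -7 + √2/6)
(g(-155) + √(-117516 + 70708)) + u(-94) = ((-7 + √2/6) + √(-117516 + 70708)) - 94 = ((-7 + √2/6) + √(-46808)) - 94 = ((-7 + √2/6) + 2*I*√11702) - 94 = (-7 + √2/6 + 2*I*√11702) - 94 = -101 + √2/6 + 2*I*√11702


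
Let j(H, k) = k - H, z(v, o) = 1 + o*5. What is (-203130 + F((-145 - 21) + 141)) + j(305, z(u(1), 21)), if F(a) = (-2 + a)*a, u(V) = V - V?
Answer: -202654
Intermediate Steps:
u(V) = 0
z(v, o) = 1 + 5*o
F(a) = a*(-2 + a)
(-203130 + F((-145 - 21) + 141)) + j(305, z(u(1), 21)) = (-203130 + ((-145 - 21) + 141)*(-2 + ((-145 - 21) + 141))) + ((1 + 5*21) - 1*305) = (-203130 + (-166 + 141)*(-2 + (-166 + 141))) + ((1 + 105) - 305) = (-203130 - 25*(-2 - 25)) + (106 - 305) = (-203130 - 25*(-27)) - 199 = (-203130 + 675) - 199 = -202455 - 199 = -202654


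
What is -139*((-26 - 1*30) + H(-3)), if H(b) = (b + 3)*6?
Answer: 7784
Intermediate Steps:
H(b) = 18 + 6*b (H(b) = (3 + b)*6 = 18 + 6*b)
-139*((-26 - 1*30) + H(-3)) = -139*((-26 - 1*30) + (18 + 6*(-3))) = -139*((-26 - 30) + (18 - 18)) = -139*(-56 + 0) = -139*(-56) = 7784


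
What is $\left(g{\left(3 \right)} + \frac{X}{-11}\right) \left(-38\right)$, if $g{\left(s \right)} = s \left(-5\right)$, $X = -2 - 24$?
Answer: $\frac{5282}{11} \approx 480.18$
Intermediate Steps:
$X = -26$ ($X = -2 - 24 = -26$)
$g{\left(s \right)} = - 5 s$
$\left(g{\left(3 \right)} + \frac{X}{-11}\right) \left(-38\right) = \left(\left(-5\right) 3 - \frac{26}{-11}\right) \left(-38\right) = \left(-15 - - \frac{26}{11}\right) \left(-38\right) = \left(-15 + \frac{26}{11}\right) \left(-38\right) = \left(- \frac{139}{11}\right) \left(-38\right) = \frac{5282}{11}$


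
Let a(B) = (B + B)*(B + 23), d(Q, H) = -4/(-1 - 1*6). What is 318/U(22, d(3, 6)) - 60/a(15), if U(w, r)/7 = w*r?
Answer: 2977/836 ≈ 3.5610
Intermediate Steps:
d(Q, H) = 4/7 (d(Q, H) = -4/(-1 - 6) = -4/(-7) = -4*(-⅐) = 4/7)
a(B) = 2*B*(23 + B) (a(B) = (2*B)*(23 + B) = 2*B*(23 + B))
U(w, r) = 7*r*w (U(w, r) = 7*(w*r) = 7*(r*w) = 7*r*w)
318/U(22, d(3, 6)) - 60/a(15) = 318/((7*(4/7)*22)) - 60*1/(30*(23 + 15)) = 318/88 - 60/(2*15*38) = 318*(1/88) - 60/1140 = 159/44 - 60*1/1140 = 159/44 - 1/19 = 2977/836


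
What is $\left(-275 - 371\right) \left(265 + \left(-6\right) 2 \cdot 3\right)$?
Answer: $-147934$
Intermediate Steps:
$\left(-275 - 371\right) \left(265 + \left(-6\right) 2 \cdot 3\right) = - 646 \left(265 - 36\right) = \left(-646\right) 229 = -147934$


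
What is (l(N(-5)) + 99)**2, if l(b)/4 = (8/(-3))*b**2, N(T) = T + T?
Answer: 8427409/9 ≈ 9.3638e+5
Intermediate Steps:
N(T) = 2*T
l(b) = -32*b**2/3 (l(b) = 4*((8/(-3))*b**2) = 4*((8*(-1/3))*b**2) = 4*(-8*b**2/3) = -32*b**2/3)
(l(N(-5)) + 99)**2 = (-32*(2*(-5))**2/3 + 99)**2 = (-32/3*(-10)**2 + 99)**2 = (-32/3*100 + 99)**2 = (-3200/3 + 99)**2 = (-2903/3)**2 = 8427409/9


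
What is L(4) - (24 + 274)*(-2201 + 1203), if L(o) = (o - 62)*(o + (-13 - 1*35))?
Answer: 299956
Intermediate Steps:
L(o) = (-62 + o)*(-48 + o) (L(o) = (-62 + o)*(o + (-13 - 35)) = (-62 + o)*(o - 48) = (-62 + o)*(-48 + o))
L(4) - (24 + 274)*(-2201 + 1203) = (2976 + 4² - 110*4) - (24 + 274)*(-2201 + 1203) = (2976 + 16 - 440) - 298*(-998) = 2552 - 1*(-297404) = 2552 + 297404 = 299956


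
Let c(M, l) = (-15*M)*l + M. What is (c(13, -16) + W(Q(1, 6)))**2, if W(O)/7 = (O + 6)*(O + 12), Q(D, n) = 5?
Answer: 19731364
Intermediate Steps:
c(M, l) = M - 15*M*l (c(M, l) = -15*M*l + M = M - 15*M*l)
W(O) = 7*(6 + O)*(12 + O) (W(O) = 7*((O + 6)*(O + 12)) = 7*((6 + O)*(12 + O)) = 7*(6 + O)*(12 + O))
(c(13, -16) + W(Q(1, 6)))**2 = (13*(1 - 15*(-16)) + (504 + 7*5**2 + 126*5))**2 = (13*(1 + 240) + (504 + 7*25 + 630))**2 = (13*241 + (504 + 175 + 630))**2 = (3133 + 1309)**2 = 4442**2 = 19731364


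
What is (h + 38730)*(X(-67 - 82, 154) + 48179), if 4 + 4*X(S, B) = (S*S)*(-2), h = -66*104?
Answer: 1181511615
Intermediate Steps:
h = -6864
X(S, B) = -1 - S²/2 (X(S, B) = -1 + ((S*S)*(-2))/4 = -1 + (S²*(-2))/4 = -1 + (-2*S²)/4 = -1 - S²/2)
(h + 38730)*(X(-67 - 82, 154) + 48179) = (-6864 + 38730)*((-1 - (-67 - 82)²/2) + 48179) = 31866*((-1 - ½*(-149)²) + 48179) = 31866*((-1 - ½*22201) + 48179) = 31866*((-1 - 22201/2) + 48179) = 31866*(-22203/2 + 48179) = 31866*(74155/2) = 1181511615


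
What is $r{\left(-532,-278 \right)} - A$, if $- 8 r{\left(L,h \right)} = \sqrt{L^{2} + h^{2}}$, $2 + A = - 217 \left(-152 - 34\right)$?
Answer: $-40360 - \frac{13 \sqrt{533}}{4} \approx -40435.0$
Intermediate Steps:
$A = 40360$ ($A = -2 - 217 \left(-152 - 34\right) = -2 - -40362 = -2 + 40362 = 40360$)
$r{\left(L,h \right)} = - \frac{\sqrt{L^{2} + h^{2}}}{8}$
$r{\left(-532,-278 \right)} - A = - \frac{\sqrt{\left(-532\right)^{2} + \left(-278\right)^{2}}}{8} - 40360 = - \frac{\sqrt{283024 + 77284}}{8} - 40360 = - \frac{\sqrt{360308}}{8} - 40360 = - \frac{26 \sqrt{533}}{8} - 40360 = - \frac{13 \sqrt{533}}{4} - 40360 = -40360 - \frac{13 \sqrt{533}}{4}$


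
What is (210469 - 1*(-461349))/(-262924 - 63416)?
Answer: -47987/23310 ≈ -2.0586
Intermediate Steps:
(210469 - 1*(-461349))/(-262924 - 63416) = (210469 + 461349)/(-326340) = 671818*(-1/326340) = -47987/23310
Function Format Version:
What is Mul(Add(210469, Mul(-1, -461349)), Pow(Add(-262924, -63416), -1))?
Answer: Rational(-47987, 23310) ≈ -2.0586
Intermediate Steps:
Mul(Add(210469, Mul(-1, -461349)), Pow(Add(-262924, -63416), -1)) = Mul(Add(210469, 461349), Pow(-326340, -1)) = Mul(671818, Rational(-1, 326340)) = Rational(-47987, 23310)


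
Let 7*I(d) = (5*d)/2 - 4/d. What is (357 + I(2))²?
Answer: 6260004/49 ≈ 1.2776e+5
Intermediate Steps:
I(d) = -4/(7*d) + 5*d/14 (I(d) = ((5*d)/2 - 4/d)/7 = ((5*d)*(½) - 4/d)/7 = (5*d/2 - 4/d)/7 = (-4/d + 5*d/2)/7 = -4/(7*d) + 5*d/14)
(357 + I(2))² = (357 + (1/14)*(-8 + 5*2²)/2)² = (357 + (1/14)*(½)*(-8 + 5*4))² = (357 + (1/14)*(½)*(-8 + 20))² = (357 + (1/14)*(½)*12)² = (357 + 3/7)² = (2502/7)² = 6260004/49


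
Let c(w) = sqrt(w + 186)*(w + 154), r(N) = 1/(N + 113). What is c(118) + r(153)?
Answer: 1/266 + 1088*sqrt(19) ≈ 4742.5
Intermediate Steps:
r(N) = 1/(113 + N)
c(w) = sqrt(186 + w)*(154 + w)
c(118) + r(153) = sqrt(186 + 118)*(154 + 118) + 1/(113 + 153) = sqrt(304)*272 + 1/266 = (4*sqrt(19))*272 + 1/266 = 1088*sqrt(19) + 1/266 = 1/266 + 1088*sqrt(19)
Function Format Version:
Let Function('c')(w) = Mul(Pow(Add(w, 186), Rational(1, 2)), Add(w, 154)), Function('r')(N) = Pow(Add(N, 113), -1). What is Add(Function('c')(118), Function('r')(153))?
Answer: Add(Rational(1, 266), Mul(1088, Pow(19, Rational(1, 2)))) ≈ 4742.5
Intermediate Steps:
Function('r')(N) = Pow(Add(113, N), -1)
Function('c')(w) = Mul(Pow(Add(186, w), Rational(1, 2)), Add(154, w))
Add(Function('c')(118), Function('r')(153)) = Add(Mul(Pow(Add(186, 118), Rational(1, 2)), Add(154, 118)), Pow(Add(113, 153), -1)) = Add(Mul(Pow(304, Rational(1, 2)), 272), Pow(266, -1)) = Add(Mul(Mul(4, Pow(19, Rational(1, 2))), 272), Rational(1, 266)) = Add(Mul(1088, Pow(19, Rational(1, 2))), Rational(1, 266)) = Add(Rational(1, 266), Mul(1088, Pow(19, Rational(1, 2))))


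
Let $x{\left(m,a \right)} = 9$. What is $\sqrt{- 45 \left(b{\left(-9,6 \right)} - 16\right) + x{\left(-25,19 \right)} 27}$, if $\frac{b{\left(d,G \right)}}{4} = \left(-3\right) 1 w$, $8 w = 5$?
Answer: $\frac{51 \sqrt{2}}{2} \approx 36.062$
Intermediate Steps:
$w = \frac{5}{8}$ ($w = \frac{1}{8} \cdot 5 = \frac{5}{8} \approx 0.625$)
$b{\left(d,G \right)} = - \frac{15}{2}$ ($b{\left(d,G \right)} = 4 \left(-3\right) 1 \cdot \frac{5}{8} = 4 \left(\left(-3\right) \frac{5}{8}\right) = 4 \left(- \frac{15}{8}\right) = - \frac{15}{2}$)
$\sqrt{- 45 \left(b{\left(-9,6 \right)} - 16\right) + x{\left(-25,19 \right)} 27} = \sqrt{- 45 \left(- \frac{15}{2} - 16\right) + 9 \cdot 27} = \sqrt{\left(-45\right) \left(- \frac{47}{2}\right) + 243} = \sqrt{\frac{2115}{2} + 243} = \sqrt{\frac{2601}{2}} = \frac{51 \sqrt{2}}{2}$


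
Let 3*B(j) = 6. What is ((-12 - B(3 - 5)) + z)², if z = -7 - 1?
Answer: 484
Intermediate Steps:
B(j) = 2 (B(j) = (⅓)*6 = 2)
z = -8
((-12 - B(3 - 5)) + z)² = ((-12 - 1*2) - 8)² = ((-12 - 2) - 8)² = (-14 - 8)² = (-22)² = 484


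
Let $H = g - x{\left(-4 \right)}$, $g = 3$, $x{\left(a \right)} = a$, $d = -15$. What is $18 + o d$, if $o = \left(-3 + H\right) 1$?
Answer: $-42$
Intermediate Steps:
$H = 7$ ($H = 3 - -4 = 3 + 4 = 7$)
$o = 4$ ($o = \left(-3 + 7\right) 1 = 4 \cdot 1 = 4$)
$18 + o d = 18 + 4 \left(-15\right) = 18 - 60 = -42$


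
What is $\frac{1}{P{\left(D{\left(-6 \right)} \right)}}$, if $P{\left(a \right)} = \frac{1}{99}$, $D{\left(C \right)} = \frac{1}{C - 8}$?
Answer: $99$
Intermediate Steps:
$D{\left(C \right)} = \frac{1}{-8 + C}$
$P{\left(a \right)} = \frac{1}{99}$
$\frac{1}{P{\left(D{\left(-6 \right)} \right)}} = \frac{1}{\frac{1}{99}} = 99$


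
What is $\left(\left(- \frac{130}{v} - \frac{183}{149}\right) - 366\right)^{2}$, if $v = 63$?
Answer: $\frac{12016906504681}{88115769} \approx 1.3638 \cdot 10^{5}$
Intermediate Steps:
$\left(\left(- \frac{130}{v} - \frac{183}{149}\right) - 366\right)^{2} = \left(\left(- \frac{130}{63} - \frac{183}{149}\right) - 366\right)^{2} = \left(- \frac{30899}{9387} - 366\right)^{2} = \left(- \frac{3466541}{9387}\right)^{2} = \frac{12016906504681}{88115769}$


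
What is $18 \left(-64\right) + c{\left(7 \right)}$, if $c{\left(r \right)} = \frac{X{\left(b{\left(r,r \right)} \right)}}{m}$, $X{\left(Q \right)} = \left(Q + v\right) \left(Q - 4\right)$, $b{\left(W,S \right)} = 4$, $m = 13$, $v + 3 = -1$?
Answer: $-1152$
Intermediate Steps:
$v = -4$ ($v = -3 - 1 = -4$)
$X{\left(Q \right)} = \left(-4 + Q\right)^{2}$ ($X{\left(Q \right)} = \left(Q - 4\right) \left(Q - 4\right) = \left(-4 + Q\right) \left(-4 + Q\right) = \left(-4 + Q\right)^{2}$)
$c{\left(r \right)} = 0$ ($c{\left(r \right)} = \frac{16 + 4^{2} - 32}{13} = \left(16 + 16 - 32\right) \frac{1}{13} = 0 \cdot \frac{1}{13} = 0$)
$18 \left(-64\right) + c{\left(7 \right)} = 18 \left(-64\right) + 0 = -1152 + 0 = -1152$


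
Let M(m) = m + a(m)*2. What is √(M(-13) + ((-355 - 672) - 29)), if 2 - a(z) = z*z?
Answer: I*√1403 ≈ 37.457*I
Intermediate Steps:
a(z) = 2 - z² (a(z) = 2 - z*z = 2 - z²)
M(m) = 4 + m - 2*m² (M(m) = m + (2 - m²)*2 = m + (4 - 2*m²) = 4 + m - 2*m²)
√(M(-13) + ((-355 - 672) - 29)) = √((4 - 13 - 2*(-13)²) + ((-355 - 672) - 29)) = √((4 - 13 - 2*169) + (-1027 - 29)) = √((4 - 13 - 338) - 1056) = √(-347 - 1056) = √(-1403) = I*√1403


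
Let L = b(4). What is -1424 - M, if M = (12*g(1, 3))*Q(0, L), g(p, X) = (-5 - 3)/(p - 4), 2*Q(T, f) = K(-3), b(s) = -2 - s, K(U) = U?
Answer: -1376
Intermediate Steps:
L = -6 (L = -2 - 1*4 = -2 - 4 = -6)
Q(T, f) = -3/2 (Q(T, f) = (½)*(-3) = -3/2)
g(p, X) = -8/(-4 + p)
M = -48 (M = (12*(-8/(-4 + 1)))*(-3/2) = (12*(-8/(-3)))*(-3/2) = (12*(-8*(-⅓)))*(-3/2) = (12*(8/3))*(-3/2) = 32*(-3/2) = -48)
-1424 - M = -1424 - 1*(-48) = -1424 + 48 = -1376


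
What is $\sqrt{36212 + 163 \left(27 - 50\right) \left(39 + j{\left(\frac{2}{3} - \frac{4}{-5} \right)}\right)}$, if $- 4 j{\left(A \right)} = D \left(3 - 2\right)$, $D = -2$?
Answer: $\frac{i \sqrt{447494}}{2} \approx 334.48 i$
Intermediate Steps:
$j{\left(A \right)} = \frac{1}{2}$ ($j{\left(A \right)} = - \frac{\left(-2\right) \left(3 - 2\right)}{4} = - \frac{\left(-2\right) 1}{4} = \left(- \frac{1}{4}\right) \left(-2\right) = \frac{1}{2}$)
$\sqrt{36212 + 163 \left(27 - 50\right) \left(39 + j{\left(\frac{2}{3} - \frac{4}{-5} \right)}\right)} = \sqrt{36212 + 163 \left(27 - 50\right) \left(39 + \frac{1}{2}\right)} = \sqrt{36212 + 163 \left(\left(-23\right) \frac{79}{2}\right)} = \sqrt{36212 + 163 \left(- \frac{1817}{2}\right)} = \sqrt{36212 - \frac{296171}{2}} = \sqrt{- \frac{223747}{2}} = \frac{i \sqrt{447494}}{2}$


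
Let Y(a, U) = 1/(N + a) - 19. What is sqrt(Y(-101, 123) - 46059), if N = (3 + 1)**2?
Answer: I*sqrt(332913635)/85 ≈ 214.66*I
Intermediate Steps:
N = 16 (N = 4**2 = 16)
Y(a, U) = -19 + 1/(16 + a) (Y(a, U) = 1/(16 + a) - 19 = -19 + 1/(16 + a))
sqrt(Y(-101, 123) - 46059) = sqrt((-303 - 19*(-101))/(16 - 101) - 46059) = sqrt((-303 + 1919)/(-85) - 46059) = sqrt(-1/85*1616 - 46059) = sqrt(-1616/85 - 46059) = sqrt(-3916631/85) = I*sqrt(332913635)/85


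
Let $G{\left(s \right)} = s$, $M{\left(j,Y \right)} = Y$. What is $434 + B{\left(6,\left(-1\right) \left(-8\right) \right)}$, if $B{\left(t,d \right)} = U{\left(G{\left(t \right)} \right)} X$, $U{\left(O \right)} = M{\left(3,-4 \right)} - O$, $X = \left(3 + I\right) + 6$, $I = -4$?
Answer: $384$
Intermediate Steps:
$X = 5$ ($X = \left(3 - 4\right) + 6 = -1 + 6 = 5$)
$U{\left(O \right)} = -4 - O$
$B{\left(t,d \right)} = -20 - 5 t$ ($B{\left(t,d \right)} = \left(-4 - t\right) 5 = -20 - 5 t$)
$434 + B{\left(6,\left(-1\right) \left(-8\right) \right)} = 434 - 50 = 384$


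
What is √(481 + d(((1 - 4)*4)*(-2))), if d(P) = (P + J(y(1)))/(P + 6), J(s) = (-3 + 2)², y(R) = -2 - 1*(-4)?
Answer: 7*√354/6 ≈ 21.951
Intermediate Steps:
y(R) = 2 (y(R) = -2 + 4 = 2)
J(s) = 1 (J(s) = (-1)² = 1)
d(P) = (1 + P)/(6 + P) (d(P) = (P + 1)/(P + 6) = (1 + P)/(6 + P))
√(481 + d(((1 - 4)*4)*(-2))) = √(481 + (1 + ((1 - 4)*4)*(-2))/(6 + ((1 - 4)*4)*(-2))) = √(481 + (1 - 3*4*(-2))/(6 - 3*4*(-2))) = √(481 + (1 - 12*(-2))/(6 - 12*(-2))) = √(481 + (1 + 24)/(6 + 24)) = √(481 + 25/30) = √(481 + (1/30)*25) = √(481 + ⅚) = √(2891/6) = 7*√354/6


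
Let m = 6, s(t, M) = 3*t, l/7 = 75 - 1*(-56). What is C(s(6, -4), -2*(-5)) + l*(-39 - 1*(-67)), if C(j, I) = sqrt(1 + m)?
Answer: 25676 + sqrt(7) ≈ 25679.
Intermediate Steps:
l = 917 (l = 7*(75 - 1*(-56)) = 7*(75 + 56) = 7*131 = 917)
C(j, I) = sqrt(7) (C(j, I) = sqrt(1 + 6) = sqrt(7))
C(s(6, -4), -2*(-5)) + l*(-39 - 1*(-67)) = sqrt(7) + 917*(-39 - 1*(-67)) = sqrt(7) + 917*(-39 + 67) = sqrt(7) + 917*28 = sqrt(7) + 25676 = 25676 + sqrt(7)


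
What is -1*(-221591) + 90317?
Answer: 311908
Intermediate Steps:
-1*(-221591) + 90317 = 221591 + 90317 = 311908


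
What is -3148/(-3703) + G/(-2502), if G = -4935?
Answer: 8716867/3088302 ≈ 2.8225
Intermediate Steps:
-3148/(-3703) + G/(-2502) = -3148/(-3703) - 4935/(-2502) = -3148*(-1/3703) - 4935*(-1/2502) = 3148/3703 + 1645/834 = 8716867/3088302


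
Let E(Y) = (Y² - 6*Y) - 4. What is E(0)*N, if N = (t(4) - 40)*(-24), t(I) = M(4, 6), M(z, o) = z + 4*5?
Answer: -1536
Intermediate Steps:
M(z, o) = 20 + z (M(z, o) = z + 20 = 20 + z)
t(I) = 24 (t(I) = 20 + 4 = 24)
E(Y) = -4 + Y² - 6*Y
N = 384 (N = (24 - 40)*(-24) = -16*(-24) = 384)
E(0)*N = (-4 + 0² - 6*0)*384 = (-4 + 0 + 0)*384 = -4*384 = -1536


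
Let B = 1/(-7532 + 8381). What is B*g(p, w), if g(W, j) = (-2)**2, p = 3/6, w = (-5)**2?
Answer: 4/849 ≈ 0.0047114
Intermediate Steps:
B = 1/849 ≈ 0.0011779
w = 25
p = 1/2 (p = 3*(1/6) = 1/2 ≈ 0.50000)
g(W, j) = 4
B*g(p, w) = (1/849)*4 = 4/849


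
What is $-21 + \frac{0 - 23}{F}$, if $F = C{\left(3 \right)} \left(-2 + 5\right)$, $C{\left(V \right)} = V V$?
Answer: $- \frac{590}{27} \approx -21.852$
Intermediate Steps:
$C{\left(V \right)} = V^{2}$
$F = 27$ ($F = 3^{2} \left(-2 + 5\right) = 9 \cdot 3 = 27$)
$-21 + \frac{0 - 23}{F} = -21 + \frac{0 - 23}{27} = -21 + \frac{1}{27} \left(-23\right) = -21 - \frac{23}{27} = - \frac{590}{27}$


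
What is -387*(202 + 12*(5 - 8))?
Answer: -64242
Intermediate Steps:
-387*(202 + 12*(5 - 8)) = -387*(202 + 12*(-3)) = -387*(202 - 36) = -387*166 = -64242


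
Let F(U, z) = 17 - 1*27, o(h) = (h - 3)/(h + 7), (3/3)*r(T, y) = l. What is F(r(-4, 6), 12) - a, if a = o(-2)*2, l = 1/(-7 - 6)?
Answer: -8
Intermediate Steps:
l = -1/13 (l = 1/(-13) = -1/13 ≈ -0.076923)
r(T, y) = -1/13
o(h) = (-3 + h)/(7 + h)
F(U, z) = -10 (F(U, z) = 17 - 27 = -10)
a = -2 (a = ((-3 - 2)/(7 - 2))*2 = (-5/5)*2 = ((⅕)*(-5))*2 = -1*2 = -2)
F(r(-4, 6), 12) - a = -10 - 1*(-2) = -10 + 2 = -8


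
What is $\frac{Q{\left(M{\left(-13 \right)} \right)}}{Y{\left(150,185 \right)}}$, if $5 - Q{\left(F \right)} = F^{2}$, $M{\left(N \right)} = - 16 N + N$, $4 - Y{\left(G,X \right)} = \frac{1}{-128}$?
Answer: $- \frac{4866560}{513} \approx -9486.5$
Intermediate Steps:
$Y{\left(G,X \right)} = \frac{513}{128}$ ($Y{\left(G,X \right)} = 4 - \frac{1}{-128} = 4 - - \frac{1}{128} = 4 + \frac{1}{128} = \frac{513}{128}$)
$M{\left(N \right)} = - 15 N$
$Q{\left(F \right)} = 5 - F^{2}$
$\frac{Q{\left(M{\left(-13 \right)} \right)}}{Y{\left(150,185 \right)}} = \frac{5 - \left(\left(-15\right) \left(-13\right)\right)^{2}}{\frac{513}{128}} = \left(5 - 195^{2}\right) \frac{128}{513} = \left(5 - 38025\right) \frac{128}{513} = \left(-38020\right) \frac{128}{513} = - \frac{4866560}{513}$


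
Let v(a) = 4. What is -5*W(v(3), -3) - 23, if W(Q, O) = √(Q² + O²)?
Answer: -48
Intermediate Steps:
W(Q, O) = √(O² + Q²)
-5*W(v(3), -3) - 23 = -5*√((-3)² + 4²) - 23 = -5*√(9 + 16) - 23 = -5*√25 - 23 = -5*5 - 23 = -25 - 23 = -48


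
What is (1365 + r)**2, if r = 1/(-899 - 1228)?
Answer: 8429464449316/4524129 ≈ 1.8632e+6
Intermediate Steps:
r = -1/2127 (r = 1/(-2127) = -1/2127 ≈ -0.00047015)
(1365 + r)**2 = (1365 - 1/2127)**2 = (2903354/2127)**2 = 8429464449316/4524129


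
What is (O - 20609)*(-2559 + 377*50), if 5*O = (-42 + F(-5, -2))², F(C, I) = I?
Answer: -1647166719/5 ≈ -3.2943e+8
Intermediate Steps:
O = 1936/5 (O = (-42 - 2)²/5 = (⅕)*(-44)² = (⅕)*1936 = 1936/5 ≈ 387.20)
(O - 20609)*(-2559 + 377*50) = (1936/5 - 20609)*(-2559 + 377*50) = -101109*(-2559 + 18850)/5 = -101109/5*16291 = -1647166719/5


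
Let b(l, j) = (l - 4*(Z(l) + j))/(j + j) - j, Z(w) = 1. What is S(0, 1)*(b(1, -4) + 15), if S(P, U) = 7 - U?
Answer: 417/4 ≈ 104.25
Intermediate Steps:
b(l, j) = -j + (-4 + l - 4*j)/(2*j) (b(l, j) = (l - 4*(1 + j))/(j + j) - j = (l + (-4 - 4*j))/((2*j)) - j = (-4 + l - 4*j)*(1/(2*j)) - j = (-4 + l - 4*j)/(2*j) - j = -j + (-4 + l - 4*j)/(2*j))
S(0, 1)*(b(1, -4) + 15) = (7 - 1*1)*((-2 + (½)*1 - 1*(-4)*(2 - 4))/(-4) + 15) = (7 - 1)*(-(-2 + ½ - 1*(-4)*(-2))/4 + 15) = 6*(-(-2 + ½ - 8)/4 + 15) = 6*(-¼*(-19/2) + 15) = 6*(19/8 + 15) = 6*(139/8) = 417/4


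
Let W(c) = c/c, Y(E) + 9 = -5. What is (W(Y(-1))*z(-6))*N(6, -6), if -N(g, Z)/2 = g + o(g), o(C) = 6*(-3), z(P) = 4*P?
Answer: -576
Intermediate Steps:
Y(E) = -14 (Y(E) = -9 - 5 = -14)
o(C) = -18
N(g, Z) = 36 - 2*g (N(g, Z) = -2*(g - 18) = -2*(-18 + g) = 36 - 2*g)
W(c) = 1
(W(Y(-1))*z(-6))*N(6, -6) = (1*(4*(-6)))*(36 - 2*6) = (1*(-24))*(36 - 12) = -24*24 = -576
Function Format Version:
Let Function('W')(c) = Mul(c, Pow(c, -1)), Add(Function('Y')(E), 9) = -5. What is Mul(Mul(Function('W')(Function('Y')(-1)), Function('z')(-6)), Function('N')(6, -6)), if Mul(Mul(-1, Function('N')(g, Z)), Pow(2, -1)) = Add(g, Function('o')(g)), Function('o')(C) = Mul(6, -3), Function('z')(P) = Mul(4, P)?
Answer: -576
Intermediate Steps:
Function('Y')(E) = -14 (Function('Y')(E) = Add(-9, -5) = -14)
Function('o')(C) = -18
Function('N')(g, Z) = Add(36, Mul(-2, g)) (Function('N')(g, Z) = Mul(-2, Add(g, -18)) = Mul(-2, Add(-18, g)) = Add(36, Mul(-2, g)))
Function('W')(c) = 1
Mul(Mul(Function('W')(Function('Y')(-1)), Function('z')(-6)), Function('N')(6, -6)) = Mul(Mul(1, Mul(4, -6)), Add(36, Mul(-2, 6))) = Mul(Mul(1, -24), Add(36, -12)) = Mul(-24, 24) = -576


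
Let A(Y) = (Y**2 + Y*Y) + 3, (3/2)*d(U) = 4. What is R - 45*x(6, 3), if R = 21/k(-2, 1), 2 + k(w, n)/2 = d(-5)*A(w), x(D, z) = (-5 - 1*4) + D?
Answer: 22203/164 ≈ 135.38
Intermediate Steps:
x(D, z) = -9 + D (x(D, z) = (-5 - 4) + D = -9 + D)
d(U) = 8/3 (d(U) = (2/3)*4 = 8/3)
A(Y) = 3 + 2*Y**2 (A(Y) = (Y**2 + Y**2) + 3 = 2*Y**2 + 3 = 3 + 2*Y**2)
k(w, n) = 12 + 32*w**2/3 (k(w, n) = -4 + 2*(8*(3 + 2*w**2)/3) = -4 + 2*(8 + 16*w**2/3) = -4 + (16 + 32*w**2/3) = 12 + 32*w**2/3)
R = 63/164 (R = 21/(12 + (32/3)*(-2)**2) = 21/(12 + (32/3)*4) = 21/(12 + 128/3) = 21/(164/3) = 21*(3/164) = 63/164 ≈ 0.38415)
R - 45*x(6, 3) = 63/164 - 45*(-9 + 6) = 63/164 - 45*(-3) = 63/164 + 135 = 22203/164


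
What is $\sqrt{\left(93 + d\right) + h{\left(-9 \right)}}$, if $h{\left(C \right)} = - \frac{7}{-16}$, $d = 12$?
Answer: $\frac{\sqrt{1687}}{4} \approx 10.268$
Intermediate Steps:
$h{\left(C \right)} = \frac{7}{16}$ ($h{\left(C \right)} = \left(-7\right) \left(- \frac{1}{16}\right) = \frac{7}{16}$)
$\sqrt{\left(93 + d\right) + h{\left(-9 \right)}} = \sqrt{\left(93 + 12\right) + \frac{7}{16}} = \sqrt{105 + \frac{7}{16}} = \sqrt{\frac{1687}{16}} = \frac{\sqrt{1687}}{4}$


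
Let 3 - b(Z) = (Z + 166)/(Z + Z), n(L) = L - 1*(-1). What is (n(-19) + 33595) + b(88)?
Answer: 2954913/88 ≈ 33579.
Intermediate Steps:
n(L) = 1 + L (n(L) = L + 1 = 1 + L)
b(Z) = 3 - (166 + Z)/(2*Z) (b(Z) = 3 - (Z + 166)/(Z + Z) = 3 - (166 + Z)/(2*Z))
(n(-19) + 33595) + b(88) = ((1 - 19) + 33595) + (5/2 - 83/88) = (-18 + 33595) + (5/2 - 83*1/88) = 33577 + (5/2 - 83/88) = 33577 + 137/88 = 2954913/88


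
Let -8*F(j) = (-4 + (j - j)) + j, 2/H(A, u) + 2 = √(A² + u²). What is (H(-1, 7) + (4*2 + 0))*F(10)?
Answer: -279/46 - 15*√2/92 ≈ -6.2958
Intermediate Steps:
H(A, u) = 2/(-2 + √(A² + u²))
F(j) = ½ - j/8 (F(j) = -((-4 + (j - j)) + j)/8 = -((-4 + 0) + j)/8 = -(-4 + j)/8 = ½ - j/8)
(H(-1, 7) + (4*2 + 0))*F(10) = (2/(-2 + √((-1)² + 7²)) + (4*2 + 0))*(½ - ⅛*10) = (2/(-2 + √(1 + 49)) + (8 + 0))*(½ - 5/4) = (2/(-2 + √50) + 8)*(-¾) = (2/(-2 + 5*√2) + 8)*(-¾) = (8 + 2/(-2 + 5*√2))*(-¾) = -6 - 3/(2*(-2 + 5*√2))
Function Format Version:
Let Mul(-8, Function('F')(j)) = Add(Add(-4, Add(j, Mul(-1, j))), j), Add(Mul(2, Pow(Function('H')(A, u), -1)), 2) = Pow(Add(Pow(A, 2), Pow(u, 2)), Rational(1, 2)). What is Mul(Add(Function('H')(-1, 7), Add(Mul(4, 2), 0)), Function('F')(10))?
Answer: Add(Rational(-279, 46), Mul(Rational(-15, 92), Pow(2, Rational(1, 2)))) ≈ -6.2958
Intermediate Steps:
Function('H')(A, u) = Mul(2, Pow(Add(-2, Pow(Add(Pow(A, 2), Pow(u, 2)), Rational(1, 2))), -1))
Function('F')(j) = Add(Rational(1, 2), Mul(Rational(-1, 8), j)) (Function('F')(j) = Mul(Rational(-1, 8), Add(Add(-4, Add(j, Mul(-1, j))), j)) = Mul(Rational(-1, 8), Add(Add(-4, 0), j)) = Mul(Rational(-1, 8), Add(-4, j)) = Add(Rational(1, 2), Mul(Rational(-1, 8), j)))
Mul(Add(Function('H')(-1, 7), Add(Mul(4, 2), 0)), Function('F')(10)) = Mul(Add(Mul(2, Pow(Add(-2, Pow(Add(Pow(-1, 2), Pow(7, 2)), Rational(1, 2))), -1)), Add(Mul(4, 2), 0)), Add(Rational(1, 2), Mul(Rational(-1, 8), 10))) = Mul(Add(Mul(2, Pow(Add(-2, Pow(Add(1, 49), Rational(1, 2))), -1)), Add(8, 0)), Add(Rational(1, 2), Rational(-5, 4))) = Mul(Add(Mul(2, Pow(Add(-2, Pow(50, Rational(1, 2))), -1)), 8), Rational(-3, 4)) = Mul(Add(Mul(2, Pow(Add(-2, Mul(5, Pow(2, Rational(1, 2)))), -1)), 8), Rational(-3, 4)) = Mul(Add(8, Mul(2, Pow(Add(-2, Mul(5, Pow(2, Rational(1, 2)))), -1))), Rational(-3, 4)) = Add(-6, Mul(Rational(-3, 2), Pow(Add(-2, Mul(5, Pow(2, Rational(1, 2)))), -1)))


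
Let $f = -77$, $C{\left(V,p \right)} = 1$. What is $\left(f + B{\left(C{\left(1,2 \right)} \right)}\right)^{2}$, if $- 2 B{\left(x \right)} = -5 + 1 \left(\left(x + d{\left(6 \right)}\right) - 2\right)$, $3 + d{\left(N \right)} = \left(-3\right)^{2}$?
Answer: $5929$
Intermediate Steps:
$d{\left(N \right)} = 6$ ($d{\left(N \right)} = -3 + \left(-3\right)^{2} = -3 + 9 = 6$)
$B{\left(x \right)} = \frac{1}{2} - \frac{x}{2}$ ($B{\left(x \right)} = - \frac{-5 + 1 \left(\left(x + 6\right) - 2\right)}{2} = - \frac{-5 + 1 \left(\left(6 + x\right) - 2\right)}{2} = - \frac{-5 + 1 \left(4 + x\right)}{2} = - \frac{-5 + \left(4 + x\right)}{2} = - \frac{-1 + x}{2} = \frac{1}{2} - \frac{x}{2}$)
$\left(f + B{\left(C{\left(1,2 \right)} \right)}\right)^{2} = \left(-77 + \left(\frac{1}{2} - \frac{1}{2}\right)\right)^{2} = \left(-77 + 0\right)^{2} = \left(-77\right)^{2} = 5929$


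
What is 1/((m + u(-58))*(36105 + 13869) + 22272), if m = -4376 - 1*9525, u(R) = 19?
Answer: -1/693716796 ≈ -1.4415e-9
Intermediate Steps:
m = -13901 (m = -4376 - 9525 = -13901)
1/((m + u(-58))*(36105 + 13869) + 22272) = 1/((-13901 + 19)*(36105 + 13869) + 22272) = 1/(-13882*49974 + 22272) = 1/(-693739068 + 22272) = 1/(-693716796) = -1/693716796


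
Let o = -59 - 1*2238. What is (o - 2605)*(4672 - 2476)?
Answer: -10764792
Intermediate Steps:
o = -2297 (o = -59 - 2238 = -2297)
(o - 2605)*(4672 - 2476) = (-2297 - 2605)*(4672 - 2476) = -4902*2196 = -10764792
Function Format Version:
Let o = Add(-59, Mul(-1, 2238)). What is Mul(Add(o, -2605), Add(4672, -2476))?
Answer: -10764792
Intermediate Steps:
o = -2297 (o = Add(-59, -2238) = -2297)
Mul(Add(o, -2605), Add(4672, -2476)) = Mul(Add(-2297, -2605), Add(4672, -2476)) = Mul(-4902, 2196) = -10764792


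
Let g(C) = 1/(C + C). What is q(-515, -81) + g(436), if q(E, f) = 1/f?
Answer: -791/70632 ≈ -0.011199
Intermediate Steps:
g(C) = 1/(2*C)
q(-515, -81) + g(436) = 1/(-81) + (½)/436 = -1/81 + (½)*(1/436) = -1/81 + 1/872 = -791/70632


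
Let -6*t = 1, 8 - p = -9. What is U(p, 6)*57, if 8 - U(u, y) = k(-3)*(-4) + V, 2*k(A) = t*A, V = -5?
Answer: 798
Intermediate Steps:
p = 17 (p = 8 - 1*(-9) = 8 + 9 = 17)
t = -⅙ (t = -⅙*1 = -⅙ ≈ -0.16667)
k(A) = -A/12 (k(A) = (-A/6)/2 = -A/12)
U(u, y) = 14 (U(u, y) = 8 - (-1/12*(-3)*(-4) - 5) = 8 - ((¼)*(-4) - 5) = 8 - (-1 - 5) = 8 - 1*(-6) = 8 + 6 = 14)
U(p, 6)*57 = 14*57 = 798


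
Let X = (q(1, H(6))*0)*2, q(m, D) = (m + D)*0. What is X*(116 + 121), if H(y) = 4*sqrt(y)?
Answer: 0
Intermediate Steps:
q(m, D) = 0 (q(m, D) = (D + m)*0 = 0)
X = 0 (X = (0*0)*2 = 0*2 = 0)
X*(116 + 121) = 0*(116 + 121) = 0*237 = 0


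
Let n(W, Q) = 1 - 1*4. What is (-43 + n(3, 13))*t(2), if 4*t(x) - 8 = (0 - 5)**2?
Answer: -759/2 ≈ -379.50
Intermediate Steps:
n(W, Q) = -3 (n(W, Q) = 1 - 4 = -3)
t(x) = 33/4 (t(x) = 2 + (0 - 5)**2/4 = 2 + (1/4)*(-5)**2 = 2 + (1/4)*25 = 2 + 25/4 = 33/4)
(-43 + n(3, 13))*t(2) = (-43 - 3)*(33/4) = -46*33/4 = -759/2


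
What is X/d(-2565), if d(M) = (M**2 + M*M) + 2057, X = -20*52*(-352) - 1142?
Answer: 364938/13160507 ≈ 0.027730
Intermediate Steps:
X = 364938 (X = -1040*(-352) - 1142 = 366080 - 1142 = 364938)
d(M) = 2057 + 2*M**2 (d(M) = (M**2 + M**2) + 2057 = 2*M**2 + 2057 = 2057 + 2*M**2)
X/d(-2565) = 364938/(2057 + 2*(-2565)**2) = 364938/(2057 + 2*6579225) = 364938/(2057 + 13158450) = 364938/13160507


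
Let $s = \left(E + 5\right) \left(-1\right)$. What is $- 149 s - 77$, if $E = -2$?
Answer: $370$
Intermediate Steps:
$s = -3$ ($s = \left(-2 + 5\right) \left(-1\right) = 3 \left(-1\right) = -3$)
$- 149 s - 77 = \left(-149\right) \left(-3\right) - 77 = 447 - 77 = 370$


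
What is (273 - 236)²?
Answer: 1369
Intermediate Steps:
(273 - 236)² = 37² = 1369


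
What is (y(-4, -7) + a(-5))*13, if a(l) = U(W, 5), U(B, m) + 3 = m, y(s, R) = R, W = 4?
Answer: -65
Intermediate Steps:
U(B, m) = -3 + m
a(l) = 2 (a(l) = -3 + 5 = 2)
(y(-4, -7) + a(-5))*13 = (-7 + 2)*13 = -5*13 = -65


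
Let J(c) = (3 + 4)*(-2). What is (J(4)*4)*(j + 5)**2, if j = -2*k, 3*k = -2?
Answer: -20216/9 ≈ -2246.2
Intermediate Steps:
k = -2/3 (k = (1/3)*(-2) = -2/3 ≈ -0.66667)
J(c) = -14 (J(c) = 7*(-2) = -14)
j = 4/3 (j = -2*(-2/3) = 4/3 ≈ 1.3333)
(J(4)*4)*(j + 5)**2 = (-14*4)*(4/3 + 5)**2 = -56*(19/3)**2 = -56*361/9 = -20216/9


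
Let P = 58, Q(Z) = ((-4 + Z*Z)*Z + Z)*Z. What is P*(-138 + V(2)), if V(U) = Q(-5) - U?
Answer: 23780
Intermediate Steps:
Q(Z) = Z*(Z + Z*(-4 + Z²)) (Q(Z) = ((-4 + Z²)*Z + Z)*Z = (Z*(-4 + Z²) + Z)*Z = (Z + Z*(-4 + Z²))*Z = Z*(Z + Z*(-4 + Z²)))
V(U) = 550 - U (V(U) = (-5)²*(-3 + (-5)²) - U = 25*(-3 + 25) - U = 25*22 - U = 550 - U)
P*(-138 + V(2)) = 58*(-138 + (550 - 1*2)) = 58*(-138 + (550 - 2)) = 58*(-138 + 548) = 58*410 = 23780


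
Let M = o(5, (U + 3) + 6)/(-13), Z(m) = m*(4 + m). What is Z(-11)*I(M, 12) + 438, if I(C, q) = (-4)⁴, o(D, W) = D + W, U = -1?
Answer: 20150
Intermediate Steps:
M = -1 (M = (5 + ((-1 + 3) + 6))/(-13) = (5 + (2 + 6))*(-1/13) = (5 + 8)*(-1/13) = 13*(-1/13) = -1)
I(C, q) = 256
Z(-11)*I(M, 12) + 438 = -11*(4 - 11)*256 + 438 = -11*(-7)*256 + 438 = 77*256 + 438 = 19712 + 438 = 20150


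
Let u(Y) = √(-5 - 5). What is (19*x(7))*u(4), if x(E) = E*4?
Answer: 532*I*√10 ≈ 1682.3*I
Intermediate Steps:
x(E) = 4*E
u(Y) = I*√10 (u(Y) = √(-10) = I*√10)
(19*x(7))*u(4) = (19*(4*7))*(I*√10) = (19*28)*(I*√10) = 532*(I*√10) = 532*I*√10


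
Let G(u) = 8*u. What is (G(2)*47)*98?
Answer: 73696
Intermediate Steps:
(G(2)*47)*98 = ((8*2)*47)*98 = (16*47)*98 = 752*98 = 73696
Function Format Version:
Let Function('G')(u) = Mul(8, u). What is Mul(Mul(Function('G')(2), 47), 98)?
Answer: 73696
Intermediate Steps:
Mul(Mul(Function('G')(2), 47), 98) = Mul(Mul(Mul(8, 2), 47), 98) = Mul(Mul(16, 47), 98) = Mul(752, 98) = 73696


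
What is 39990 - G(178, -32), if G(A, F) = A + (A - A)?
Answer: 39812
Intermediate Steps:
G(A, F) = A (G(A, F) = A + 0 = A)
39990 - G(178, -32) = 39990 - 1*178 = 39990 - 178 = 39812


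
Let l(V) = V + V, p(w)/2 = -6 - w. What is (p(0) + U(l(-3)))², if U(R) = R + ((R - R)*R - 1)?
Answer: 361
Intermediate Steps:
p(w) = -12 - 2*w (p(w) = 2*(-6 - w) = -12 - 2*w)
l(V) = 2*V
U(R) = -1 + R (U(R) = R + (0*R - 1) = R + (0 - 1) = R - 1 = -1 + R)
(p(0) + U(l(-3)))² = ((-12 - 2*0) + (-1 + 2*(-3)))² = ((-12 + 0) + (-1 - 6))² = (-12 - 7)² = (-19)² = 361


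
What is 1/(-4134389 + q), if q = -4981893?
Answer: -1/9116282 ≈ -1.0969e-7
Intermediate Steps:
1/(-4134389 + q) = 1/(-4134389 - 4981893) = 1/(-9116282) = -1/9116282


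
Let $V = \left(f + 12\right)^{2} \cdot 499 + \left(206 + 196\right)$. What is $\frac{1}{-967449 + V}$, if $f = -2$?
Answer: $- \frac{1}{917147} \approx -1.0903 \cdot 10^{-6}$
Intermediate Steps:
$V = 50302$ ($V = \left(-2 + 12\right)^{2} \cdot 499 + \left(206 + 196\right) = 10^{2} \cdot 499 + 402 = 100 \cdot 499 + 402 = 49900 + 402 = 50302$)
$\frac{1}{-967449 + V} = \frac{1}{-967449 + 50302} = \frac{1}{-917147} = - \frac{1}{917147}$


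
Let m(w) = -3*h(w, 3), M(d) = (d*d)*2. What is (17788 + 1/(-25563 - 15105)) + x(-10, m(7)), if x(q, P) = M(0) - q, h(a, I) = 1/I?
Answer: 723809063/40668 ≈ 17798.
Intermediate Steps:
M(d) = 2*d**2 (M(d) = d**2*2 = 2*d**2)
m(w) = -1 (m(w) = -3/3 = -3*1/3 = -1)
x(q, P) = -q (x(q, P) = 2*0**2 - q = 2*0 - q = 0 - q = -q)
(17788 + 1/(-25563 - 15105)) + x(-10, m(7)) = (17788 + 1/(-25563 - 15105)) - 1*(-10) = (17788 + 1/(-40668)) + 10 = (17788 - 1/40668) + 10 = 723402383/40668 + 10 = 723809063/40668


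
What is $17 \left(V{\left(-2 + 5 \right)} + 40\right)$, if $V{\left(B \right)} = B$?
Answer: $731$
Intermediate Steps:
$17 \left(V{\left(-2 + 5 \right)} + 40\right) = 17 \left(\left(-2 + 5\right) + 40\right) = 17 \left(3 + 40\right) = 17 \cdot 43 = 731$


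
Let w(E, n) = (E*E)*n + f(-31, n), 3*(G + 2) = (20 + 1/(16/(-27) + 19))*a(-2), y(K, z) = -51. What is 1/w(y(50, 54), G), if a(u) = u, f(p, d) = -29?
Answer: -497/19882585 ≈ -2.4997e-5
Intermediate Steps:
G = -22916/1491 (G = -2 + ((20 + 1/(16/(-27) + 19))*(-2))/3 = -2 + ((20 + 1/(16*(-1/27) + 19))*(-2))/3 = -2 + ((20 + 1/(-16/27 + 19))*(-2))/3 = -2 + ((20 + 1/(497/27))*(-2))/3 = -2 + ((20 + 27/497)*(-2))/3 = -2 + ((9967/497)*(-2))/3 = -2 + (⅓)*(-19934/497) = -2 - 19934/1491 = -22916/1491 ≈ -15.370)
w(E, n) = -29 + n*E² (w(E, n) = (E*E)*n - 29 = E²*n - 29 = n*E² - 29 = -29 + n*E²)
1/w(y(50, 54), G) = 1/(-29 - 22916/1491*(-51)²) = 1/(-29 - 22916/1491*2601) = 1/(-29 - 19868172/497) = 1/(-19882585/497) = -497/19882585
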